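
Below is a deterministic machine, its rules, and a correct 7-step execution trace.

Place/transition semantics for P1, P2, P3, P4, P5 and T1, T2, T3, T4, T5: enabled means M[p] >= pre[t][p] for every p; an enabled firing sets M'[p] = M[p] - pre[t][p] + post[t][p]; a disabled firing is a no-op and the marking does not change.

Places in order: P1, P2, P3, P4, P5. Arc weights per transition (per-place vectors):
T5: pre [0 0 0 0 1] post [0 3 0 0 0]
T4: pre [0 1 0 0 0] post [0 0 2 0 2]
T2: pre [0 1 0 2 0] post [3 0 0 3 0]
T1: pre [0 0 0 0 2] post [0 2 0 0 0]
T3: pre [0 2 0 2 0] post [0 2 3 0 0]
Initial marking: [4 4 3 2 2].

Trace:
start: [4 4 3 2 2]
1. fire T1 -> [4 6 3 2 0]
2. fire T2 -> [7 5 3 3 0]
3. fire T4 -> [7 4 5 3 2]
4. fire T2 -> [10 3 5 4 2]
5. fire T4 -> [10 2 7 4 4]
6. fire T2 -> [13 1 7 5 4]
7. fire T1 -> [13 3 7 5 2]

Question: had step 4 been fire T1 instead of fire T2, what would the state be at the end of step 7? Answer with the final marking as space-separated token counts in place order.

(re-executing from step 4 with the substitution; state before step 4: [7 4 5 3 2])
4. fire T1 -> [7 6 5 3 0]
5. fire T4 -> [7 5 7 3 2]
6. fire T2 -> [10 4 7 4 2]
7. fire T1 -> [10 6 7 4 0]

10 6 7 4 0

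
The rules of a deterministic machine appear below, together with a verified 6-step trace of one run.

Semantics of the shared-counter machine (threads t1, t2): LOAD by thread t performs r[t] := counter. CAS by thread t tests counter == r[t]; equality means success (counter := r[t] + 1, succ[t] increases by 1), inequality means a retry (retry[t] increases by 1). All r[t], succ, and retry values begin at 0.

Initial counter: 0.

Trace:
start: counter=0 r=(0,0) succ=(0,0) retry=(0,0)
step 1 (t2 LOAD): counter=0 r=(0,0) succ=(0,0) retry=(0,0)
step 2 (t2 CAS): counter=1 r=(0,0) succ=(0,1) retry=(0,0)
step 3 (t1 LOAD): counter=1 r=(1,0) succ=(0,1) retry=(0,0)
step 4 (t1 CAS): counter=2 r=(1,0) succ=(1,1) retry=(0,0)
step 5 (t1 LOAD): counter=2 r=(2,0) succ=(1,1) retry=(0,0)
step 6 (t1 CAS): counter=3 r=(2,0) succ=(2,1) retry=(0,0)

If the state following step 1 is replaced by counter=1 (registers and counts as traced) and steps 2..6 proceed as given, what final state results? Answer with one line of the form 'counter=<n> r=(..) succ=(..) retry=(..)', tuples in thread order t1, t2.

counter=3 r=(2,0) succ=(2,0) retry=(0,1)

state after step 1 := counter=1 r=(0,0) succ=(0,0) retry=(0,0)
step 2 (t2 CAS): counter=1 r=(0,0) succ=(0,0) retry=(0,1)
step 3 (t1 LOAD): counter=1 r=(1,0) succ=(0,0) retry=(0,1)
step 4 (t1 CAS): counter=2 r=(1,0) succ=(1,0) retry=(0,1)
step 5 (t1 LOAD): counter=2 r=(2,0) succ=(1,0) retry=(0,1)
step 6 (t1 CAS): counter=3 r=(2,0) succ=(2,0) retry=(0,1)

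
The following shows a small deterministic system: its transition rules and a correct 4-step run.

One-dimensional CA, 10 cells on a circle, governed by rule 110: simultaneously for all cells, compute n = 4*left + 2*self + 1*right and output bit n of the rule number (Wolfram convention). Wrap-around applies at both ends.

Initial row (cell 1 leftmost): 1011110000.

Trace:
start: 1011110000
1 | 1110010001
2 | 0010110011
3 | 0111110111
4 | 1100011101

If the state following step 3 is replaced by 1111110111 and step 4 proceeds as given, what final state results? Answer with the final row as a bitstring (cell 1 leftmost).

0000011100

state after step 3 := 1111110111
4 | 0000011100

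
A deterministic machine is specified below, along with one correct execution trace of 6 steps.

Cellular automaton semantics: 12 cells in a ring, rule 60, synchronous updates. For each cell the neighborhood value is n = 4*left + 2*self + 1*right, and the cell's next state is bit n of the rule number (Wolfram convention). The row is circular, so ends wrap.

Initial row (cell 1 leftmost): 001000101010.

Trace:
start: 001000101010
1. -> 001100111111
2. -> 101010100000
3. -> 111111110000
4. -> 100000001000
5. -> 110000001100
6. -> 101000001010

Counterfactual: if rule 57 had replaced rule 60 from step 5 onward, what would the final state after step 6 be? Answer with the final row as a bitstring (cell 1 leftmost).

010000010101

(re-executing steps 5..6 under rule 57; state before step 5: 100000001000)
5. -> 011111100110
6. -> 010000010101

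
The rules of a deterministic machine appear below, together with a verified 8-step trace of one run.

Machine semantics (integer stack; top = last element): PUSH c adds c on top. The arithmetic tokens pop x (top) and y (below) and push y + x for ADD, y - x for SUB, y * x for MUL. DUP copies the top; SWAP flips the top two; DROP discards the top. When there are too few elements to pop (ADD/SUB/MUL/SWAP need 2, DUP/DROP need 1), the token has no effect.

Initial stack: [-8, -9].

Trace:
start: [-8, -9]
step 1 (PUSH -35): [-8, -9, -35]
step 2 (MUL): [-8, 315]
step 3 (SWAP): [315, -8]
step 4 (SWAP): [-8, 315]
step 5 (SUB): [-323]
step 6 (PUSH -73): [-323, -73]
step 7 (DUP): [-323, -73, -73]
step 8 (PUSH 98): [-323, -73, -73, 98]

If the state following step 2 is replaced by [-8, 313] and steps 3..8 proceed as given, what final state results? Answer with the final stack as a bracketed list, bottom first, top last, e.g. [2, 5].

[-321, -73, -73, 98]

state after step 2 := [-8, 313]
step 3 (SWAP): [313, -8]
step 4 (SWAP): [-8, 313]
step 5 (SUB): [-321]
step 6 (PUSH -73): [-321, -73]
step 7 (DUP): [-321, -73, -73]
step 8 (PUSH 98): [-321, -73, -73, 98]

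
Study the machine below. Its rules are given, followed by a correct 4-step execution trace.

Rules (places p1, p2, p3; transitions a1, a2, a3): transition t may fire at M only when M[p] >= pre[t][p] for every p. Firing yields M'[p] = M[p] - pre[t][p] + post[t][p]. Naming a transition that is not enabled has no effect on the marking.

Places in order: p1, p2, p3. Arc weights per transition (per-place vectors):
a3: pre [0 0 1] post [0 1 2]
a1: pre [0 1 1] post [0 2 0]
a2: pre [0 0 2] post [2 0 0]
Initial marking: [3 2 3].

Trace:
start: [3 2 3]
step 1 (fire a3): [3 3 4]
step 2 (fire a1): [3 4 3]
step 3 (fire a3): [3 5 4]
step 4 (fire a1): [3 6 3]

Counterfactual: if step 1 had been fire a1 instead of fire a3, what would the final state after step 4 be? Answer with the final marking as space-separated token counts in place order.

3 6 1

(re-executing from step 1 with the substitution; state before step 1: [3 2 3])
step 1 (fire a1): [3 3 2]
step 2 (fire a1): [3 4 1]
step 3 (fire a3): [3 5 2]
step 4 (fire a1): [3 6 1]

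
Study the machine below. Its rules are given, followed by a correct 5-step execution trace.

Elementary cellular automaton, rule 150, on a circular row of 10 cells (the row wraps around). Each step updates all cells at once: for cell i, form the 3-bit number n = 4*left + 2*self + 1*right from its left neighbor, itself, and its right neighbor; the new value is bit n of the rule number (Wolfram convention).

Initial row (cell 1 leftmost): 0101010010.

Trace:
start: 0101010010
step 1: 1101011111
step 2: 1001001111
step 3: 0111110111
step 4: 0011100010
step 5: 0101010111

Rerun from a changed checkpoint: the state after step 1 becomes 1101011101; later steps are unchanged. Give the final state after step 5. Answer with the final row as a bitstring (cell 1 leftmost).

state after step 1 := 1101011101
step 2: 1001001000
step 3: 1111111101
step 4: 1111111000
step 5: 0111110101

0111110101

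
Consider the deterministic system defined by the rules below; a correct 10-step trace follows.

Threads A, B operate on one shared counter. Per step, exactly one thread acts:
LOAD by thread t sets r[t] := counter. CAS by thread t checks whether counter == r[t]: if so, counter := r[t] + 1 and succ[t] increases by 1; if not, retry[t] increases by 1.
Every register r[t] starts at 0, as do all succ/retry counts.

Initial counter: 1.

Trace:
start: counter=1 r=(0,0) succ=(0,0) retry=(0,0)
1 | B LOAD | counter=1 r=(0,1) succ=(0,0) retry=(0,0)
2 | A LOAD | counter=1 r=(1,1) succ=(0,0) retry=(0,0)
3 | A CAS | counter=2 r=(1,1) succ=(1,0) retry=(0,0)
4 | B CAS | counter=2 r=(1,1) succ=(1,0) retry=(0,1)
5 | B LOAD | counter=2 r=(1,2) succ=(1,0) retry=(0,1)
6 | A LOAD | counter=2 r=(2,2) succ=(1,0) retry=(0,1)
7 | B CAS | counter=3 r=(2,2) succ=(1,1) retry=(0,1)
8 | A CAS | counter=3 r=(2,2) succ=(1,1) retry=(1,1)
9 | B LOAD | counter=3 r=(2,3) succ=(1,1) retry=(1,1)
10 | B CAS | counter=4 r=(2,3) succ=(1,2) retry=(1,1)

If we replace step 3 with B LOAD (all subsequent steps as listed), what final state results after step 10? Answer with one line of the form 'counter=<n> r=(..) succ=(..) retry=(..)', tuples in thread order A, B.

(re-executing from step 3 with the substitution; state before step 3: counter=1 r=(1,1) succ=(0,0) retry=(0,0))
3 | B LOAD | counter=1 r=(1,1) succ=(0,0) retry=(0,0)
4 | B CAS | counter=2 r=(1,1) succ=(0,1) retry=(0,0)
5 | B LOAD | counter=2 r=(1,2) succ=(0,1) retry=(0,0)
6 | A LOAD | counter=2 r=(2,2) succ=(0,1) retry=(0,0)
7 | B CAS | counter=3 r=(2,2) succ=(0,2) retry=(0,0)
8 | A CAS | counter=3 r=(2,2) succ=(0,2) retry=(1,0)
9 | B LOAD | counter=3 r=(2,3) succ=(0,2) retry=(1,0)
10 | B CAS | counter=4 r=(2,3) succ=(0,3) retry=(1,0)

counter=4 r=(2,3) succ=(0,3) retry=(1,0)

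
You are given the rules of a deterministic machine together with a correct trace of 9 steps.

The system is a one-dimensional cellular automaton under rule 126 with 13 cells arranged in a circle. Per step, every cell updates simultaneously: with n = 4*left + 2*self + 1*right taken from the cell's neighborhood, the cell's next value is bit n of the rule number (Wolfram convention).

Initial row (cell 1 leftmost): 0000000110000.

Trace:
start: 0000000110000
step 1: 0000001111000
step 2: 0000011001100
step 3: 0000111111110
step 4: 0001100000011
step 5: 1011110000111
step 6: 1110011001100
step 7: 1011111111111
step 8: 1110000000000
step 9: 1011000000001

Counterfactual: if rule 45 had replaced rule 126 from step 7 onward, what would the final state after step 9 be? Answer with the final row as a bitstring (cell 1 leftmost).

(re-executing steps 7..9 under rule 45; state before step 7: 1110011001100)
step 7: 1000010001000
step 8: 1011010101010
step 9: 1110111111111

1110111111111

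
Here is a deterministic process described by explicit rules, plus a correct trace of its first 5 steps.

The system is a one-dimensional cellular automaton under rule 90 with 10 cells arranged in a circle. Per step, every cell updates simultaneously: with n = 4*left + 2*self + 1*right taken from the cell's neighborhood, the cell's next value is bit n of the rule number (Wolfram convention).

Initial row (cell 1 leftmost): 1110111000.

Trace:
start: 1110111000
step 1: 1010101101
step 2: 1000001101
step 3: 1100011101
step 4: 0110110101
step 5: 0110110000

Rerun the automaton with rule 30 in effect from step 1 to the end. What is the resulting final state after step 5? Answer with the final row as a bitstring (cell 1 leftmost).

0101010110

(re-executing steps 1..5 under rule 30; state before step 1: 1110111000)
step 1: 1000100101
step 2: 0101111101
step 3: 0101000001
step 4: 0101100011
step 5: 0101010110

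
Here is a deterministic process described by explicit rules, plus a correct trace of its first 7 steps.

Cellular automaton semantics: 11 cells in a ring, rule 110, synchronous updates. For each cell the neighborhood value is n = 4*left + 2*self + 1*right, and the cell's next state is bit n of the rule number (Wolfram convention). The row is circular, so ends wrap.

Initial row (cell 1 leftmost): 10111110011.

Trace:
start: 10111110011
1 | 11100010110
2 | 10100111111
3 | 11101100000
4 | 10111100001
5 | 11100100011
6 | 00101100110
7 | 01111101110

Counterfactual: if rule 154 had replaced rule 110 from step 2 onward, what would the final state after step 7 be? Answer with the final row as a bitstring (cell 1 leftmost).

00110111000

(re-executing steps 2..7 under rule 154; state before step 2: 11100010110)
2 | 11010100100
3 | 10000011011
4 | 01000110011
5 | 00101101110
6 | 01001001101
7 | 00110111000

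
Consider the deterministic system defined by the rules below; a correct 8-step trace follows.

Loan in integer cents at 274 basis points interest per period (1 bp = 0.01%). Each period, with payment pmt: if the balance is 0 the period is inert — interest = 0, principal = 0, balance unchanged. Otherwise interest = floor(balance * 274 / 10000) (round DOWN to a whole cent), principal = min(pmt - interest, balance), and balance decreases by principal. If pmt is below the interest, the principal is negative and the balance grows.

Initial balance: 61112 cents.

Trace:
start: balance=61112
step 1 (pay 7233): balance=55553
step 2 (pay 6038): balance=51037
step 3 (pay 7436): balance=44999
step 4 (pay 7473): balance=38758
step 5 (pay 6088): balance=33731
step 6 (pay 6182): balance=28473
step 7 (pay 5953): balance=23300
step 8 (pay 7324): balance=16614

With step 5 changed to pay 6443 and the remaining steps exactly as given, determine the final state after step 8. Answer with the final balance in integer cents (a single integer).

(re-executing from step 5 with the substitution; state before step 5: balance=38758)
step 5 (pay 6443): balance=33376
step 6 (pay 6182): balance=28108
step 7 (pay 5953): balance=22925
step 8 (pay 7324): balance=16229

16229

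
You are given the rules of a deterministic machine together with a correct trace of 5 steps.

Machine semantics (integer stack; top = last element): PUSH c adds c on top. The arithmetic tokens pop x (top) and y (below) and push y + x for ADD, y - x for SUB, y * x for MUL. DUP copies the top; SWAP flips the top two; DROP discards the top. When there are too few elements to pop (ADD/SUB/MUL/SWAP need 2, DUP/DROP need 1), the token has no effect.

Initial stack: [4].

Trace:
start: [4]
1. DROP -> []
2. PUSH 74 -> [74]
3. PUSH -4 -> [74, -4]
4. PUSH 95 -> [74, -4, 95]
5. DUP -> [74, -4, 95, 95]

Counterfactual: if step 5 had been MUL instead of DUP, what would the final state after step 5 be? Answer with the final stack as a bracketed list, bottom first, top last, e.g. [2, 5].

(re-executing from step 5 with the substitution; state before step 5: [74, -4, 95])
5. MUL -> [74, -380]

[74, -380]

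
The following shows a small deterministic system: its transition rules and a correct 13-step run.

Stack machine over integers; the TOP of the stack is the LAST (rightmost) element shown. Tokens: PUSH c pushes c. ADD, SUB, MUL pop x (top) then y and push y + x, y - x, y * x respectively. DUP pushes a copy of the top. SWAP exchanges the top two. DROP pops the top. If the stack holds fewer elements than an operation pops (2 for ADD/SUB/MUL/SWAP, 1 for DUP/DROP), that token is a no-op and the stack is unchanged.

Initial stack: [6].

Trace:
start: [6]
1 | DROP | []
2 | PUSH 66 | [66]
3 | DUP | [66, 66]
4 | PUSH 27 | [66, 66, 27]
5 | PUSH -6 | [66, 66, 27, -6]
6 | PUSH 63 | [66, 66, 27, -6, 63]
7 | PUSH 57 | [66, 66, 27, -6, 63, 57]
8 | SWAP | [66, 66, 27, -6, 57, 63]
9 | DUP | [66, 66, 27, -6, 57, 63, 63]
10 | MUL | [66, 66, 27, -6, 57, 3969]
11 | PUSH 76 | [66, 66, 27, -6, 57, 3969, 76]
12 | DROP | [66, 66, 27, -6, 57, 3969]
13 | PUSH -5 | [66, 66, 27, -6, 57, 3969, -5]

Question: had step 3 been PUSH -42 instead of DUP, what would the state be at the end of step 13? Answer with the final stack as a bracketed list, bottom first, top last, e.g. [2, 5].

[66, -42, 27, -6, 57, 3969, -5]

(re-executing from step 3 with the substitution; state before step 3: [66])
3 | PUSH -42 | [66, -42]
4 | PUSH 27 | [66, -42, 27]
5 | PUSH -6 | [66, -42, 27, -6]
6 | PUSH 63 | [66, -42, 27, -6, 63]
7 | PUSH 57 | [66, -42, 27, -6, 63, 57]
8 | SWAP | [66, -42, 27, -6, 57, 63]
9 | DUP | [66, -42, 27, -6, 57, 63, 63]
10 | MUL | [66, -42, 27, -6, 57, 3969]
11 | PUSH 76 | [66, -42, 27, -6, 57, 3969, 76]
12 | DROP | [66, -42, 27, -6, 57, 3969]
13 | PUSH -5 | [66, -42, 27, -6, 57, 3969, -5]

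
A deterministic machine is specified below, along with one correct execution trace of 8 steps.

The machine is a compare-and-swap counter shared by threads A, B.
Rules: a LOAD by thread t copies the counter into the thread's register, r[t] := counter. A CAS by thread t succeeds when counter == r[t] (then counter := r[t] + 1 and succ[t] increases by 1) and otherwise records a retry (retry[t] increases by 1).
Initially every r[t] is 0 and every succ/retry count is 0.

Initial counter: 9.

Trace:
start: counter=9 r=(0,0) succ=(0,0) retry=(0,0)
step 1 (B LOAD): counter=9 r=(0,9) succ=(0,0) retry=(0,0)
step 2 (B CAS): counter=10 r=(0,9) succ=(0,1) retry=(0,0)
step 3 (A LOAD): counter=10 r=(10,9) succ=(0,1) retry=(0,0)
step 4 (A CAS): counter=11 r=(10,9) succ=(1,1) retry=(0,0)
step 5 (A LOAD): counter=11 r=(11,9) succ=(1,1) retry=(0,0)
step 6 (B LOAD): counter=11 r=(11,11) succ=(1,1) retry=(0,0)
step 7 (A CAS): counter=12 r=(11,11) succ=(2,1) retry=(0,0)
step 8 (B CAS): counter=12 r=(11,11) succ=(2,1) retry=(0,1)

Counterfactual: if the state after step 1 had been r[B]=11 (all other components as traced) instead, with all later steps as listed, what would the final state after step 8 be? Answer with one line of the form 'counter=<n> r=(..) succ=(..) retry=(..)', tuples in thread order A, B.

state after step 1 := counter=9 r=(0,11) succ=(0,0) retry=(0,0)
step 2 (B CAS): counter=9 r=(0,11) succ=(0,0) retry=(0,1)
step 3 (A LOAD): counter=9 r=(9,11) succ=(0,0) retry=(0,1)
step 4 (A CAS): counter=10 r=(9,11) succ=(1,0) retry=(0,1)
step 5 (A LOAD): counter=10 r=(10,11) succ=(1,0) retry=(0,1)
step 6 (B LOAD): counter=10 r=(10,10) succ=(1,0) retry=(0,1)
step 7 (A CAS): counter=11 r=(10,10) succ=(2,0) retry=(0,1)
step 8 (B CAS): counter=11 r=(10,10) succ=(2,0) retry=(0,2)

counter=11 r=(10,10) succ=(2,0) retry=(0,2)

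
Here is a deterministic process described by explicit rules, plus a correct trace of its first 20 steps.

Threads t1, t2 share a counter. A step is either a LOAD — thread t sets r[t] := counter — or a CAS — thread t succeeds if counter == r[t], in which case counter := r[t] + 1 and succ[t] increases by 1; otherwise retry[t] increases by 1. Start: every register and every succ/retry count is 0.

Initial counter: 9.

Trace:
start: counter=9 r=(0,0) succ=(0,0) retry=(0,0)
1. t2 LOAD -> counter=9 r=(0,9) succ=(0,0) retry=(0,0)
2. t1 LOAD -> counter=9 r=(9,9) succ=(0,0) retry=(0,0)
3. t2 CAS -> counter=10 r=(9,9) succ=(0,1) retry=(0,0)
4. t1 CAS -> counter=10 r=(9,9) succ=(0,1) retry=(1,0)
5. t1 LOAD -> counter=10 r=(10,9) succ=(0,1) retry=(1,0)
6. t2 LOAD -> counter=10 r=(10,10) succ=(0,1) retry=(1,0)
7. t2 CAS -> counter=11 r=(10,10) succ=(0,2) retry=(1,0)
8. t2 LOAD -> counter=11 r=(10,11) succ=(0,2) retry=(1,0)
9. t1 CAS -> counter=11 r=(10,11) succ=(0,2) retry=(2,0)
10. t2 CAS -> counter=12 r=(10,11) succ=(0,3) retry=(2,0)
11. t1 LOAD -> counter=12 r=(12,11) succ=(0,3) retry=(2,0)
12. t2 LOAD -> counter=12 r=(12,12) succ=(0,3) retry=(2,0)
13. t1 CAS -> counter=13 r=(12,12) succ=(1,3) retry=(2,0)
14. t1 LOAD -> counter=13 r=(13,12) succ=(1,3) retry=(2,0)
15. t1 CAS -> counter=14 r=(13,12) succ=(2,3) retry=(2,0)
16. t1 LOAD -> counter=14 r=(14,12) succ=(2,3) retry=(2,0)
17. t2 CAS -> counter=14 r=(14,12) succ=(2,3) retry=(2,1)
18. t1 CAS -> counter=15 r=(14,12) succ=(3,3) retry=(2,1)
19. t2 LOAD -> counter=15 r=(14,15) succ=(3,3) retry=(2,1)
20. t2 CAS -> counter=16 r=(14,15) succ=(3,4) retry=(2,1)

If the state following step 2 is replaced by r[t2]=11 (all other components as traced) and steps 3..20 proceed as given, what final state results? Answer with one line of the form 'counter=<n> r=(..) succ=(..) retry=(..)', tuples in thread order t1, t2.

counter=16 r=(14,15) succ=(4,3) retry=(1,2)

state after step 2 := counter=9 r=(9,11) succ=(0,0) retry=(0,0)
3. t2 CAS -> counter=9 r=(9,11) succ=(0,0) retry=(0,1)
4. t1 CAS -> counter=10 r=(9,11) succ=(1,0) retry=(0,1)
5. t1 LOAD -> counter=10 r=(10,11) succ=(1,0) retry=(0,1)
6. t2 LOAD -> counter=10 r=(10,10) succ=(1,0) retry=(0,1)
7. t2 CAS -> counter=11 r=(10,10) succ=(1,1) retry=(0,1)
8. t2 LOAD -> counter=11 r=(10,11) succ=(1,1) retry=(0,1)
9. t1 CAS -> counter=11 r=(10,11) succ=(1,1) retry=(1,1)
10. t2 CAS -> counter=12 r=(10,11) succ=(1,2) retry=(1,1)
11. t1 LOAD -> counter=12 r=(12,11) succ=(1,2) retry=(1,1)
12. t2 LOAD -> counter=12 r=(12,12) succ=(1,2) retry=(1,1)
13. t1 CAS -> counter=13 r=(12,12) succ=(2,2) retry=(1,1)
14. t1 LOAD -> counter=13 r=(13,12) succ=(2,2) retry=(1,1)
15. t1 CAS -> counter=14 r=(13,12) succ=(3,2) retry=(1,1)
16. t1 LOAD -> counter=14 r=(14,12) succ=(3,2) retry=(1,1)
17. t2 CAS -> counter=14 r=(14,12) succ=(3,2) retry=(1,2)
18. t1 CAS -> counter=15 r=(14,12) succ=(4,2) retry=(1,2)
19. t2 LOAD -> counter=15 r=(14,15) succ=(4,2) retry=(1,2)
20. t2 CAS -> counter=16 r=(14,15) succ=(4,3) retry=(1,2)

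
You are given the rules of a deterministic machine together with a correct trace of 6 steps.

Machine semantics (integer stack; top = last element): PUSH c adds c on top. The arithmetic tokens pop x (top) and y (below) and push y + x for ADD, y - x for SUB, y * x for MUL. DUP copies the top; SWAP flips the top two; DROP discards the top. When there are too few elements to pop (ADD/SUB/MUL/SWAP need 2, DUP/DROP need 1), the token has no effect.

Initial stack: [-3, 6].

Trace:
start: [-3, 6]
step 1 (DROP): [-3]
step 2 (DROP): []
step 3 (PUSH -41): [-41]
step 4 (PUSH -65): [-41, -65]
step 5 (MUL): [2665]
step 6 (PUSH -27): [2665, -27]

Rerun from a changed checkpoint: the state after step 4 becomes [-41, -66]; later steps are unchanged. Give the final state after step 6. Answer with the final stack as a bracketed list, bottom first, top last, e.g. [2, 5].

state after step 4 := [-41, -66]
step 5 (MUL): [2706]
step 6 (PUSH -27): [2706, -27]

[2706, -27]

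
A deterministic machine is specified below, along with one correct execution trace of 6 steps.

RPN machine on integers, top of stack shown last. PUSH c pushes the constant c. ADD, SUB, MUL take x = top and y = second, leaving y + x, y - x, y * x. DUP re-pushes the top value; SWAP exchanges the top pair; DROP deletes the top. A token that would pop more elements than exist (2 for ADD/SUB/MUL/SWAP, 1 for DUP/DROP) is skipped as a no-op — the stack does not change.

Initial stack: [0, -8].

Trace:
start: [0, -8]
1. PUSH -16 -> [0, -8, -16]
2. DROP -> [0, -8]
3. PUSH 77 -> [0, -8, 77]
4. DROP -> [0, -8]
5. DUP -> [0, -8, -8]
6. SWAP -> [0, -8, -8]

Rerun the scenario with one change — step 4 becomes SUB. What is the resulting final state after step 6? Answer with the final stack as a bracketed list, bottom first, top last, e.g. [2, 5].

(re-executing from step 4 with the substitution; state before step 4: [0, -8, 77])
4. SUB -> [0, -85]
5. DUP -> [0, -85, -85]
6. SWAP -> [0, -85, -85]

[0, -85, -85]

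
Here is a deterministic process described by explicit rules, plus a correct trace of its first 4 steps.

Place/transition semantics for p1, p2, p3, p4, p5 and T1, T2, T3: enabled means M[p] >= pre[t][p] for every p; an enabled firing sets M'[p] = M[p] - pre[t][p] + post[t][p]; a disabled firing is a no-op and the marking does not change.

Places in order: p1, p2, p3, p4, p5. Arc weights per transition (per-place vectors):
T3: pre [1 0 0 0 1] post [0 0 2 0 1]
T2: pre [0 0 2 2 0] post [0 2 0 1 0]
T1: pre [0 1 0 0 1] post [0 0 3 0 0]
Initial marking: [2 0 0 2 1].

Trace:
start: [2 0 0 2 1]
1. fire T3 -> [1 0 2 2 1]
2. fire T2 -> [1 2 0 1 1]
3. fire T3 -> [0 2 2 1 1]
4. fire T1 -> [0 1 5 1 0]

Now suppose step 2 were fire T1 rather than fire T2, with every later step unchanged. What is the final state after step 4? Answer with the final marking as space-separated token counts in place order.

(re-executing from step 2 with the substitution; state before step 2: [1 0 2 2 1])
2. fire T1 -> [1 0 2 2 1]
3. fire T3 -> [0 0 4 2 1]
4. fire T1 -> [0 0 4 2 1]

0 0 4 2 1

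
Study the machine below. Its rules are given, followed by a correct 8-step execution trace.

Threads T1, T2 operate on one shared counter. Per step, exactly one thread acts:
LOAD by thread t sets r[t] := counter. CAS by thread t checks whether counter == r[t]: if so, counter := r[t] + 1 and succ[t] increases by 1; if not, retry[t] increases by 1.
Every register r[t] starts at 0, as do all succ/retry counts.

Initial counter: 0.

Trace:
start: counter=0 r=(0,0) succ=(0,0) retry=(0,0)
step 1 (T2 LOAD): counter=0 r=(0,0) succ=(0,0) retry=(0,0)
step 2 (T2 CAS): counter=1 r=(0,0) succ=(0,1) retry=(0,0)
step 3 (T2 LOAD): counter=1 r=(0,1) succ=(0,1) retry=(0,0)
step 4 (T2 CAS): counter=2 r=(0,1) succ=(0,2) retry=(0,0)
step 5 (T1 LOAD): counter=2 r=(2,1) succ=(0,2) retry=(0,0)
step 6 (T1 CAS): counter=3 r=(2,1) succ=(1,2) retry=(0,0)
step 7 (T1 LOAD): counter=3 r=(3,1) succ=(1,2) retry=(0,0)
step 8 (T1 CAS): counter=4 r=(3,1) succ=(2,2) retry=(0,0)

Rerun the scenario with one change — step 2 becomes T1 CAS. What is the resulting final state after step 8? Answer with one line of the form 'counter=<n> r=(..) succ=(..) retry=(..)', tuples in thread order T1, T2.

counter=4 r=(3,1) succ=(3,1) retry=(0,0)

(re-executing from step 2 with the substitution; state before step 2: counter=0 r=(0,0) succ=(0,0) retry=(0,0))
step 2 (T1 CAS): counter=1 r=(0,0) succ=(1,0) retry=(0,0)
step 3 (T2 LOAD): counter=1 r=(0,1) succ=(1,0) retry=(0,0)
step 4 (T2 CAS): counter=2 r=(0,1) succ=(1,1) retry=(0,0)
step 5 (T1 LOAD): counter=2 r=(2,1) succ=(1,1) retry=(0,0)
step 6 (T1 CAS): counter=3 r=(2,1) succ=(2,1) retry=(0,0)
step 7 (T1 LOAD): counter=3 r=(3,1) succ=(2,1) retry=(0,0)
step 8 (T1 CAS): counter=4 r=(3,1) succ=(3,1) retry=(0,0)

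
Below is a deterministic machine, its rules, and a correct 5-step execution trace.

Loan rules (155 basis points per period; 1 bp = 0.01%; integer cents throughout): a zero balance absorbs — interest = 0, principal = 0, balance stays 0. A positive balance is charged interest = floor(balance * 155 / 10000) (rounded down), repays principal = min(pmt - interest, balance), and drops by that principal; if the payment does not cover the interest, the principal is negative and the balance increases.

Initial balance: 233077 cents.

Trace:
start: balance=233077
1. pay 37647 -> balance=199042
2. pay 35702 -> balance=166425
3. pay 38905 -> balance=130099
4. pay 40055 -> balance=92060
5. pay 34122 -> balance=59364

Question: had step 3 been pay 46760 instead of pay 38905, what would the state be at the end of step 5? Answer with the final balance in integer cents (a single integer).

51264

(re-executing from step 3 with the substitution; state before step 3: balance=166425)
3. pay 46760 -> balance=122244
4. pay 40055 -> balance=84083
5. pay 34122 -> balance=51264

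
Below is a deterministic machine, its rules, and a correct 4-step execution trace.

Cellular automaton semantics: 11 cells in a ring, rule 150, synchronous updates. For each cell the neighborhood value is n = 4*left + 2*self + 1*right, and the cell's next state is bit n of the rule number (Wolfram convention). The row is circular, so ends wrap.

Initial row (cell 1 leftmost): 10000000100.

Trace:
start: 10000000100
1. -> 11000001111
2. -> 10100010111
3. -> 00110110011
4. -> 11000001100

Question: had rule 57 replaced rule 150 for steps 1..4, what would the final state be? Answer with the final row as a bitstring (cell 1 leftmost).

01100010010

(re-executing steps 1..4 under rule 57; state before step 1: 10000000100)
1. -> 01111110010
2. -> 01000001001
3. -> 10111100100
4. -> 01100010010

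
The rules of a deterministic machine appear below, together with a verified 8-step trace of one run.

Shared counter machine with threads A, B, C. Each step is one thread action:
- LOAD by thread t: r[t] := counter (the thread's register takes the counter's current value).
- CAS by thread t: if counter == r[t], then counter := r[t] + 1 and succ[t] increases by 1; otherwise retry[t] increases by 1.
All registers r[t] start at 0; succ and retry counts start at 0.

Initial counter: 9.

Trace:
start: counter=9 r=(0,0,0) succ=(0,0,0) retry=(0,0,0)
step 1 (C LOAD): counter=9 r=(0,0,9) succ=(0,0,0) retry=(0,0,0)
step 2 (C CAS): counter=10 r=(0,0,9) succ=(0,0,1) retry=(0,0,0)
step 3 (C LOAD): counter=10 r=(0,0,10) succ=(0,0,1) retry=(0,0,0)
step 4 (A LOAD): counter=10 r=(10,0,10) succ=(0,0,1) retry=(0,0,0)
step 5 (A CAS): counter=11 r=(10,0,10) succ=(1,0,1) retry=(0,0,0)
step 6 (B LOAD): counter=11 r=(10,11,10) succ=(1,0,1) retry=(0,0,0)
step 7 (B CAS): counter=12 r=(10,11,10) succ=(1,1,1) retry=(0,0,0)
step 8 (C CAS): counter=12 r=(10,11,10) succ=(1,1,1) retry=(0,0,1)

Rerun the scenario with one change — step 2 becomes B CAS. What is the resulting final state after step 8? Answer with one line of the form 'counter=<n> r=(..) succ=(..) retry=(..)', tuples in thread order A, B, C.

counter=11 r=(9,10,9) succ=(1,1,0) retry=(0,1,1)

(re-executing from step 2 with the substitution; state before step 2: counter=9 r=(0,0,9) succ=(0,0,0) retry=(0,0,0))
step 2 (B CAS): counter=9 r=(0,0,9) succ=(0,0,0) retry=(0,1,0)
step 3 (C LOAD): counter=9 r=(0,0,9) succ=(0,0,0) retry=(0,1,0)
step 4 (A LOAD): counter=9 r=(9,0,9) succ=(0,0,0) retry=(0,1,0)
step 5 (A CAS): counter=10 r=(9,0,9) succ=(1,0,0) retry=(0,1,0)
step 6 (B LOAD): counter=10 r=(9,10,9) succ=(1,0,0) retry=(0,1,0)
step 7 (B CAS): counter=11 r=(9,10,9) succ=(1,1,0) retry=(0,1,0)
step 8 (C CAS): counter=11 r=(9,10,9) succ=(1,1,0) retry=(0,1,1)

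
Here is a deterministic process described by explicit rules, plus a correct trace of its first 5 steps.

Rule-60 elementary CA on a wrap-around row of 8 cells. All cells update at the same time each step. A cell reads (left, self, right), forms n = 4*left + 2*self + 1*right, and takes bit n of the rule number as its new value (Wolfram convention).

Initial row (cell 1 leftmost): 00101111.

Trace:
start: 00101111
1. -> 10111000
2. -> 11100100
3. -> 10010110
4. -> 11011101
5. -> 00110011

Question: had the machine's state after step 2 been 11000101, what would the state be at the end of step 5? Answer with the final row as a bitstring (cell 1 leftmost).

11101110

state after step 2 := 11000101
3. -> 00100111
4. -> 10110100
5. -> 11101110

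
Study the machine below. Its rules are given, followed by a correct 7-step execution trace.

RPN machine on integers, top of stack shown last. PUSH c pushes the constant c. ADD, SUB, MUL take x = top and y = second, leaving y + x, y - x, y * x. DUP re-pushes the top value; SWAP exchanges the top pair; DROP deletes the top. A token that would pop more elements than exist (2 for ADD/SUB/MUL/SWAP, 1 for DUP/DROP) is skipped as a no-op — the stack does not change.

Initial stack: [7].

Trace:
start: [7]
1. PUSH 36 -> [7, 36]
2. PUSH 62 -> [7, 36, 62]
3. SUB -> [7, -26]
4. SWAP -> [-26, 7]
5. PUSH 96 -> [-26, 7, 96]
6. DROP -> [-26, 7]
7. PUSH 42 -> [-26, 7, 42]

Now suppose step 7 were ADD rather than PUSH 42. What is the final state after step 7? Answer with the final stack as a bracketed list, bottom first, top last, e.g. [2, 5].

[-19]

(re-executing from step 7 with the substitution; state before step 7: [-26, 7])
7. ADD -> [-19]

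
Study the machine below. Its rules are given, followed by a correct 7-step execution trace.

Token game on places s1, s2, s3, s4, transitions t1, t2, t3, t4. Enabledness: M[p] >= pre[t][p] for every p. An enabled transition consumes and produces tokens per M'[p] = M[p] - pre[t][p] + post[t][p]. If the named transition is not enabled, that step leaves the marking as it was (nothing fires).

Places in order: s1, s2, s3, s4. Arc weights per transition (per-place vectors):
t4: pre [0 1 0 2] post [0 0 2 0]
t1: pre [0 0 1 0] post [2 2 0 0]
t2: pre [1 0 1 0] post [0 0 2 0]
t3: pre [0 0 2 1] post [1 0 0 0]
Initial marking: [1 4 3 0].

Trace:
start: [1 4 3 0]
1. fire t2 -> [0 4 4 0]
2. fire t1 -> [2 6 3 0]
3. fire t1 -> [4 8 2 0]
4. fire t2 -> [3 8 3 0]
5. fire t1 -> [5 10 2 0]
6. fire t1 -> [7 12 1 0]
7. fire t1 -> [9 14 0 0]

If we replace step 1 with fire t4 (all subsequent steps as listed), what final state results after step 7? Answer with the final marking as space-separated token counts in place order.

(re-executing from step 1 with the substitution; state before step 1: [1 4 3 0])
1. fire t4 -> [1 4 3 0]
2. fire t1 -> [3 6 2 0]
3. fire t1 -> [5 8 1 0]
4. fire t2 -> [4 8 2 0]
5. fire t1 -> [6 10 1 0]
6. fire t1 -> [8 12 0 0]
7. fire t1 -> [8 12 0 0]

8 12 0 0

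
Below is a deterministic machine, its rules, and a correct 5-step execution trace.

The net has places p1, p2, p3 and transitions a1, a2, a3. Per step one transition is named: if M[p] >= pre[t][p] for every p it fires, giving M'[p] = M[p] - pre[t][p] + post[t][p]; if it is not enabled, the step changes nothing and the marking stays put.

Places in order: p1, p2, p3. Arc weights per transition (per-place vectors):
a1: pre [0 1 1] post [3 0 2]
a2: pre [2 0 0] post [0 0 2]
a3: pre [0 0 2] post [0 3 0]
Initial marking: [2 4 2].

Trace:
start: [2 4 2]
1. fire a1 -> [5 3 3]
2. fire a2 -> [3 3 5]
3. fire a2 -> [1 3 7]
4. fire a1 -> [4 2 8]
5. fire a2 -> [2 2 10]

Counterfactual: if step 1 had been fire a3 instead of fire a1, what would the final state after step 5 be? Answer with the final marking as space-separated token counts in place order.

1 6 5

(re-executing from step 1 with the substitution; state before step 1: [2 4 2])
1. fire a3 -> [2 7 0]
2. fire a2 -> [0 7 2]
3. fire a2 -> [0 7 2]
4. fire a1 -> [3 6 3]
5. fire a2 -> [1 6 5]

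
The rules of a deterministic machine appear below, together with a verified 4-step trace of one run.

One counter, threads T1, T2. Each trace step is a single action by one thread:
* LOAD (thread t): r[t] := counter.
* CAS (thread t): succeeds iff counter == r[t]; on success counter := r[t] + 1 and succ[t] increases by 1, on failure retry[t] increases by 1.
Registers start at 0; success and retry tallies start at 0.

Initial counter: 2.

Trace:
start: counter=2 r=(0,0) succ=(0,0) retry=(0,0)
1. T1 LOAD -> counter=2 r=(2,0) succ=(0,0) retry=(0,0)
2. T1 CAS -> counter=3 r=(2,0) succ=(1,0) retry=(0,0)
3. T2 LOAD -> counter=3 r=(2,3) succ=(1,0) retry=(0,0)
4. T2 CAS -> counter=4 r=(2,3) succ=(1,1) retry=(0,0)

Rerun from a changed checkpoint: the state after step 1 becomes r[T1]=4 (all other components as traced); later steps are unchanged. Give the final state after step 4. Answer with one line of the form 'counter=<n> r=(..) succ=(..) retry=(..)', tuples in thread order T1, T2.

counter=3 r=(4,2) succ=(0,1) retry=(1,0)

state after step 1 := counter=2 r=(4,0) succ=(0,0) retry=(0,0)
2. T1 CAS -> counter=2 r=(4,0) succ=(0,0) retry=(1,0)
3. T2 LOAD -> counter=2 r=(4,2) succ=(0,0) retry=(1,0)
4. T2 CAS -> counter=3 r=(4,2) succ=(0,1) retry=(1,0)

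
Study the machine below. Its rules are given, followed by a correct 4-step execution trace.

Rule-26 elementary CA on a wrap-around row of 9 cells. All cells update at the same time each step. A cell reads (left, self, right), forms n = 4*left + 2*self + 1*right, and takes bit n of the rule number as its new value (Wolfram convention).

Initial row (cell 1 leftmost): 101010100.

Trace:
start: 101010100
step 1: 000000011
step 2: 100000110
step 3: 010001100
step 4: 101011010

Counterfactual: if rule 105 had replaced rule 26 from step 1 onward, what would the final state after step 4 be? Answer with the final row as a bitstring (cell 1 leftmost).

(re-executing steps 1..4 under rule 105; state before step 1: 101010100)
step 1: 010101000
step 2: 001010011
step 3: 000100011
step 4: 010001011

010001011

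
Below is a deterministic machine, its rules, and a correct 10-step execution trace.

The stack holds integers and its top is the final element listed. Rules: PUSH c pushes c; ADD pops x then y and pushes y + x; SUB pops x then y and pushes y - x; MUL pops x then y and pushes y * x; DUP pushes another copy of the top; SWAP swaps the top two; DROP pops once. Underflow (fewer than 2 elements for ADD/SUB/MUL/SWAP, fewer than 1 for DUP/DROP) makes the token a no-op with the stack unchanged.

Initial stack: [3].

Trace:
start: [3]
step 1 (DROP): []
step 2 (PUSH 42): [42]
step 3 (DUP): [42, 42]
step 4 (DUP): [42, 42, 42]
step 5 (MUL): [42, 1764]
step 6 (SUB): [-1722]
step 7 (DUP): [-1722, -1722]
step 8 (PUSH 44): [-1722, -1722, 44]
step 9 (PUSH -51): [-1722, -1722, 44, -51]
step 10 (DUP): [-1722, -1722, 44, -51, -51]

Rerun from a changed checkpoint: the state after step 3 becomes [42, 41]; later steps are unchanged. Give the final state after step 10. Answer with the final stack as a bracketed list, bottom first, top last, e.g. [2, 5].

[-1639, -1639, 44, -51, -51]

state after step 3 := [42, 41]
step 4 (DUP): [42, 41, 41]
step 5 (MUL): [42, 1681]
step 6 (SUB): [-1639]
step 7 (DUP): [-1639, -1639]
step 8 (PUSH 44): [-1639, -1639, 44]
step 9 (PUSH -51): [-1639, -1639, 44, -51]
step 10 (DUP): [-1639, -1639, 44, -51, -51]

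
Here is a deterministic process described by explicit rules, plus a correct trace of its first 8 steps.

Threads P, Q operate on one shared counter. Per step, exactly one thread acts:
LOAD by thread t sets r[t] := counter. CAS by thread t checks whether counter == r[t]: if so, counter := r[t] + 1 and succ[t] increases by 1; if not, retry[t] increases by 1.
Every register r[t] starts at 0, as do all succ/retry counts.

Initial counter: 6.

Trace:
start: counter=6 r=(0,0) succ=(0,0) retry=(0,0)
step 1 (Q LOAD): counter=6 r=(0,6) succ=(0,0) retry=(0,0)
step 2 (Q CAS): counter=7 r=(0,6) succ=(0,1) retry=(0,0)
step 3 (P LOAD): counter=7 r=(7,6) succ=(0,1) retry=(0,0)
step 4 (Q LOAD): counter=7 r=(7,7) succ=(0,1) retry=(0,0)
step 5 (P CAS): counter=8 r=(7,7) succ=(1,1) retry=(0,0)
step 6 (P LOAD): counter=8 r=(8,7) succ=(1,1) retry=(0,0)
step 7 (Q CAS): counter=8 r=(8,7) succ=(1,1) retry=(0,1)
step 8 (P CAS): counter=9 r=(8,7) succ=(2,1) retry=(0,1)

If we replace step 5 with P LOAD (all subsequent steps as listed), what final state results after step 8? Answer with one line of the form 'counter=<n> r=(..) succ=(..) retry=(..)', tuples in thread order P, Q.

counter=8 r=(7,7) succ=(0,2) retry=(1,0)

(re-executing from step 5 with the substitution; state before step 5: counter=7 r=(7,7) succ=(0,1) retry=(0,0))
step 5 (P LOAD): counter=7 r=(7,7) succ=(0,1) retry=(0,0)
step 6 (P LOAD): counter=7 r=(7,7) succ=(0,1) retry=(0,0)
step 7 (Q CAS): counter=8 r=(7,7) succ=(0,2) retry=(0,0)
step 8 (P CAS): counter=8 r=(7,7) succ=(0,2) retry=(1,0)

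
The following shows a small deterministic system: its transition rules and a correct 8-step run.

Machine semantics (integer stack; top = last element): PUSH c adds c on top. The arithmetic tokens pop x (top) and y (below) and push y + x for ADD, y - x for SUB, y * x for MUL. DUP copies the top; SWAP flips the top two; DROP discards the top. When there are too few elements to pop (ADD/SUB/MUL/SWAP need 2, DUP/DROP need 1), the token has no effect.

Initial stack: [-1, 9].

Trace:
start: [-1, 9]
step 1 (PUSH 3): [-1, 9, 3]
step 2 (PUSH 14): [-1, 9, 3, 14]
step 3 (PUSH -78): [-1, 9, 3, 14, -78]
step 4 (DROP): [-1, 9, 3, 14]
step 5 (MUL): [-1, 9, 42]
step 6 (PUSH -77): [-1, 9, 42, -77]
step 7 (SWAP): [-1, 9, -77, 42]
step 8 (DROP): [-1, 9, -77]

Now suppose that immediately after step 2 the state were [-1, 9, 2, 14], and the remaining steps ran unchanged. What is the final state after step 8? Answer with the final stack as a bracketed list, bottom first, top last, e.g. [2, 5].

[-1, 9, -77]

state after step 2 := [-1, 9, 2, 14]
step 3 (PUSH -78): [-1, 9, 2, 14, -78]
step 4 (DROP): [-1, 9, 2, 14]
step 5 (MUL): [-1, 9, 28]
step 6 (PUSH -77): [-1, 9, 28, -77]
step 7 (SWAP): [-1, 9, -77, 28]
step 8 (DROP): [-1, 9, -77]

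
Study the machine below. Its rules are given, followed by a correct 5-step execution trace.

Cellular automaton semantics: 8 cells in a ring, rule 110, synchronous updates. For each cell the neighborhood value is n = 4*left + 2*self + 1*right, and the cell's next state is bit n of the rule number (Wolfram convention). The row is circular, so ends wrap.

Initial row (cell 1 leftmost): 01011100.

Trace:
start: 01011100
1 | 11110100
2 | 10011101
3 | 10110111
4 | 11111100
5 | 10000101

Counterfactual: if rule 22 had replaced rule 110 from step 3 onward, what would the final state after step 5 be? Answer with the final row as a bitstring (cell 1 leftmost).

11111001

(re-executing steps 3..5 under rule 22; state before step 3: 10011101)
3 | 01100000
4 | 10010000
5 | 11111001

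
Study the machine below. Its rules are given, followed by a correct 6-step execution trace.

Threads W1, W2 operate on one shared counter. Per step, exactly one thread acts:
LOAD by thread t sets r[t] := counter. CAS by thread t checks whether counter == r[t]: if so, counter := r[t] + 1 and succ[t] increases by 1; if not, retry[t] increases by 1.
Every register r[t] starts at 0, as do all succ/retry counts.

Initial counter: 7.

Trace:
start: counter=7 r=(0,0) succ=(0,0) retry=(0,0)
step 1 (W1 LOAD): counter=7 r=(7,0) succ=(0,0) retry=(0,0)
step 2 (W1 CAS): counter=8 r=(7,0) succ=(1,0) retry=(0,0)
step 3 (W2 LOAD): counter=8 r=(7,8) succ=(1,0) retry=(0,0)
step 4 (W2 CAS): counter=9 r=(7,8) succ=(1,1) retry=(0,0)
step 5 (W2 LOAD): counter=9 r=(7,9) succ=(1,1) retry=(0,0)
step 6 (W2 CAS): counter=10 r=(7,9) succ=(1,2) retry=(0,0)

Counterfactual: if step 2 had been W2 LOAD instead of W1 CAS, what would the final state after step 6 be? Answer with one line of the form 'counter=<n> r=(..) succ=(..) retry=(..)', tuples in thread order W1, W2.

(re-executing from step 2 with the substitution; state before step 2: counter=7 r=(7,0) succ=(0,0) retry=(0,0))
step 2 (W2 LOAD): counter=7 r=(7,7) succ=(0,0) retry=(0,0)
step 3 (W2 LOAD): counter=7 r=(7,7) succ=(0,0) retry=(0,0)
step 4 (W2 CAS): counter=8 r=(7,7) succ=(0,1) retry=(0,0)
step 5 (W2 LOAD): counter=8 r=(7,8) succ=(0,1) retry=(0,0)
step 6 (W2 CAS): counter=9 r=(7,8) succ=(0,2) retry=(0,0)

counter=9 r=(7,8) succ=(0,2) retry=(0,0)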